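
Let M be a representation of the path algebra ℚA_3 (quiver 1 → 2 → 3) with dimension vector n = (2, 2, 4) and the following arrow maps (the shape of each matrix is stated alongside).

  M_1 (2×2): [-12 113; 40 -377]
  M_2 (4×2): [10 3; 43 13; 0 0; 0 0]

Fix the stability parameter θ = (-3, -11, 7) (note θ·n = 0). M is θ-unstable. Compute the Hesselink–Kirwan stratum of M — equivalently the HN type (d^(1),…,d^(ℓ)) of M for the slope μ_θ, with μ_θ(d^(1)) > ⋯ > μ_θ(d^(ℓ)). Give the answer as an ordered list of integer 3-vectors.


Via rank(M_{q-1}∘⋯∘M_p): M ≅ I[1,3]^2, I[3,3]^2.
μ_θ-semistable layers: μ^(1)=7; μ^(2)=-7

((0, 0, 4); (2, 2, 0))


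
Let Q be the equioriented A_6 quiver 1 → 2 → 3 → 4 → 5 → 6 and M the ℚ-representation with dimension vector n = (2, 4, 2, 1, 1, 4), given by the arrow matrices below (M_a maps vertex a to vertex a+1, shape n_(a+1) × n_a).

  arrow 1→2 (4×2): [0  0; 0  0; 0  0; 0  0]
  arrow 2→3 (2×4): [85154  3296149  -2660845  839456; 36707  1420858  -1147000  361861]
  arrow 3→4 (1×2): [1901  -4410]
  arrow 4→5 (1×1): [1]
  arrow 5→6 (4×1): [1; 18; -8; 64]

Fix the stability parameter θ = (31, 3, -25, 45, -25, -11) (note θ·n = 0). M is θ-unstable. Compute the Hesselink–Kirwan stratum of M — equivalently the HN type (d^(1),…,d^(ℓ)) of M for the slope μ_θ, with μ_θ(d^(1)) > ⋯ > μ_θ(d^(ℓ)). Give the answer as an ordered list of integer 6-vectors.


Interval decomposition of M: I[1,1]^2, I[2,2]^2, I[2,3], I[2,6], I[6,6]^3.
HN type (ℓ=3): μ^(1)=31; μ^(2)=3; μ^(3)=-11

((2, 0, 0, 0, 0, 0); (0, 2, 0, 1, 1, 1); (0, 2, 2, 0, 0, 3))


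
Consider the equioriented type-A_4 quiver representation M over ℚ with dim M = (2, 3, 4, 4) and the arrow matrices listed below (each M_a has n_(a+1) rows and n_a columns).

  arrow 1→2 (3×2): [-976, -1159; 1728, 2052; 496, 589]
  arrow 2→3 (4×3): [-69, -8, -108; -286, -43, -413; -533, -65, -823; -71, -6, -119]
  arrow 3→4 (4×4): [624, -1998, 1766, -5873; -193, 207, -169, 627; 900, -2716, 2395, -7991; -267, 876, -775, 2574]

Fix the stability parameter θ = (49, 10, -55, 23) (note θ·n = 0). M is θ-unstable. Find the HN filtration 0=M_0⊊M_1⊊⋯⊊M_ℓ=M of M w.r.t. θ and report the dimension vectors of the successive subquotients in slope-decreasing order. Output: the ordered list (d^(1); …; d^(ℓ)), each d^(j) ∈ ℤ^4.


Barcode: M ≅ I[1,1], I[1,4], I[2,4]^2, I[3,4]. HN layers by μ_θ (5 steps, strictly decreasing):
  μ^(1)=49; μ^(2)=23; μ^(3)=4/3; μ^(4)=-45/2; μ^(5)=-55

((1, 0, 0, 0); (0, 0, 0, 4); (1, 1, 1, 0); (0, 2, 2, 0); (0, 0, 1, 0))


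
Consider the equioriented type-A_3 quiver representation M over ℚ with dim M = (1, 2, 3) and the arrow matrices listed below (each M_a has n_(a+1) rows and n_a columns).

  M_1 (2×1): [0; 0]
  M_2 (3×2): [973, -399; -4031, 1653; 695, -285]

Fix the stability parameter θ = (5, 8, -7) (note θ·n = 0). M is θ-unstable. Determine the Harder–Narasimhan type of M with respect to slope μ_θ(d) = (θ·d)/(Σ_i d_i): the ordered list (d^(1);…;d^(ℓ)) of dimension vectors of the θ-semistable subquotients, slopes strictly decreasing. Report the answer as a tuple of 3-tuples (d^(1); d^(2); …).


Via rank(M_{q-1}∘⋯∘M_p): M ≅ I[1,1], I[2,2], I[2,3], I[3,3]^2.
μ_θ-semistable layers: μ^(1)=8; μ^(2)=5; μ^(3)=1/2; μ^(4)=-7

((0, 1, 0); (1, 0, 0); (0, 1, 1); (0, 0, 2))


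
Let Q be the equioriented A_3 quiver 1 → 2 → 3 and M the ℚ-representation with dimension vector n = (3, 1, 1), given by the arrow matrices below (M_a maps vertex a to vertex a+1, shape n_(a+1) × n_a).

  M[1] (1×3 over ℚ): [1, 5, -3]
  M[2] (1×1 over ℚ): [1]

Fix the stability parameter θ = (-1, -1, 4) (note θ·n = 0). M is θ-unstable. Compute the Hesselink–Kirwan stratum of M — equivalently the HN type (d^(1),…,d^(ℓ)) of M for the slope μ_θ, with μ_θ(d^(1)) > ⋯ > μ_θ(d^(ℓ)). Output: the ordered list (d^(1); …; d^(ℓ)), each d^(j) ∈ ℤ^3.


Via rank(M_{q-1}∘⋯∘M_p): M ≅ I[1,1]^2, I[1,3].
μ_θ-semistable layers: μ^(1)=4; μ^(2)=-1

((0, 0, 1); (3, 1, 0))


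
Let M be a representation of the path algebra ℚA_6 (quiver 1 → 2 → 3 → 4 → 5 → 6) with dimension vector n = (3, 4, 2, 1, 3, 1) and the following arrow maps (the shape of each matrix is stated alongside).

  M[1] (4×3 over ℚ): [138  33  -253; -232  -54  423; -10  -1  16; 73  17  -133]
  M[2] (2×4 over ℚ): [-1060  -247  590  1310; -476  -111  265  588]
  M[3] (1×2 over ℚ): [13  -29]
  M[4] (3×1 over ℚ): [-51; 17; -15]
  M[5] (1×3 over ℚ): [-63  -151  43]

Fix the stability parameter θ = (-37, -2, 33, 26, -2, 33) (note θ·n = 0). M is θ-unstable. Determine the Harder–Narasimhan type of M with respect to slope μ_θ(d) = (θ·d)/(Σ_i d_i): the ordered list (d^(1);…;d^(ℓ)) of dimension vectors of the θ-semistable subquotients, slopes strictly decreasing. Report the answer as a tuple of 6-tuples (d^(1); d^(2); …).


Via rank(M_{q-1}∘⋯∘M_p): M ≅ I[1,2], I[1,3], I[1,6], I[2,2], I[5,5]^2.
μ_θ-semistable layers: μ^(1)=33; μ^(2)=19; μ^(3)=-2; μ^(4)=-37

((0, 0, 1, 0, 0, 1); (0, 0, 1, 1, 1, 0); (0, 4, 0, 0, 2, 0); (3, 0, 0, 0, 0, 0))


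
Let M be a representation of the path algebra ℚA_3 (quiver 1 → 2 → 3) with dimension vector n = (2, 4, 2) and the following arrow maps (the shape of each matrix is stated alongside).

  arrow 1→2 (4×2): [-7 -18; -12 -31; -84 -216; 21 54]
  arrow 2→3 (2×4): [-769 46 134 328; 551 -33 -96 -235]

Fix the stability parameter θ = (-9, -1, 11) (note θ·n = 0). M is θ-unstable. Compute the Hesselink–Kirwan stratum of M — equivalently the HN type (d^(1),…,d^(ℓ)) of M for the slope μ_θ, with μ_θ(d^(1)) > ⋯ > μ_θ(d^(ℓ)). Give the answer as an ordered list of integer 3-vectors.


Via rank(M_{q-1}∘⋯∘M_p): M ≅ I[1,3]^2, I[2,2]^2.
μ_θ-semistable layers: μ^(1)=11; μ^(2)=-1; μ^(3)=-9

((0, 0, 2); (0, 4, 0); (2, 0, 0))


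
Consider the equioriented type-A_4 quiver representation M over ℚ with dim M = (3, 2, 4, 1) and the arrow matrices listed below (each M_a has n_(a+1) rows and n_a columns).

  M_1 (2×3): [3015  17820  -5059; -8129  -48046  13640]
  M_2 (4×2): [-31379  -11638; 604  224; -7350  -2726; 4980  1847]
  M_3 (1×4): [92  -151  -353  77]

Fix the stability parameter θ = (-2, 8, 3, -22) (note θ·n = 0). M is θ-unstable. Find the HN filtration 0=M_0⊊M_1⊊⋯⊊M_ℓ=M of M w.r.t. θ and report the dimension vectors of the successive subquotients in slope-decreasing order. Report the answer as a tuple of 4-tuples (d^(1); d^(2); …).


Barcode: M ≅ I[1,1], I[1,3], I[1,4], I[3,3]^2. HN layers by μ_θ (4 steps, strictly decreasing):
  μ^(1)=11/2; μ^(2)=3; μ^(3)=-2; μ^(4)=-13/4

((0, 1, 1, 0); (0, 0, 2, 0); (2, 0, 0, 0); (1, 1, 1, 1))


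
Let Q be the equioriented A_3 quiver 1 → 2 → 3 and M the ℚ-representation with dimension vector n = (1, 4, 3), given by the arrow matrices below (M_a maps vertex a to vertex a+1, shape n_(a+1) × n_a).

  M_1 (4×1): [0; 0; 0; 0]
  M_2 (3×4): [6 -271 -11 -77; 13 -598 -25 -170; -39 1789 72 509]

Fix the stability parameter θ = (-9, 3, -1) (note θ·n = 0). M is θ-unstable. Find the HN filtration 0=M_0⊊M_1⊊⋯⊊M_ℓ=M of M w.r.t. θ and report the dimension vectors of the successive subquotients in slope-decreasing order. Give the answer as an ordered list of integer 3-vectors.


Via rank(M_{q-1}∘⋯∘M_p): M ≅ I[1,1], I[2,2], I[2,3]^3.
μ_θ-semistable layers: μ^(1)=3; μ^(2)=1; μ^(3)=-9

((0, 1, 0); (0, 3, 3); (1, 0, 0))


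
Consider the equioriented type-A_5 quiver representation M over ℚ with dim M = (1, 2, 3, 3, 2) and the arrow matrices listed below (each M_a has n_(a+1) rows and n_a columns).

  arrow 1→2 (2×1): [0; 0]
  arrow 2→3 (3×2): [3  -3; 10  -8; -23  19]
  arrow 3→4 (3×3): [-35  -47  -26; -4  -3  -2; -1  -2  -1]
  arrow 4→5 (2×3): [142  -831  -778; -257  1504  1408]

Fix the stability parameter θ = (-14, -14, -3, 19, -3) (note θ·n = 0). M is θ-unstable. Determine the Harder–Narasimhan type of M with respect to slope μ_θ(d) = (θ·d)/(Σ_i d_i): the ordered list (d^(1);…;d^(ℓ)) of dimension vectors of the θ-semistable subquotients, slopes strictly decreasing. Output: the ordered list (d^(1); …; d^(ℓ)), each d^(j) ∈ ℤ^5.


Interval decomposition of M: I[1,1], I[2,5]^2, I[3,4].
HN type (ℓ=4): μ^(1)=19; μ^(2)=8; μ^(3)=-3; μ^(4)=-14

((0, 0, 0, 1, 0); (0, 0, 0, 2, 2); (0, 0, 3, 0, 0); (1, 2, 0, 0, 0))


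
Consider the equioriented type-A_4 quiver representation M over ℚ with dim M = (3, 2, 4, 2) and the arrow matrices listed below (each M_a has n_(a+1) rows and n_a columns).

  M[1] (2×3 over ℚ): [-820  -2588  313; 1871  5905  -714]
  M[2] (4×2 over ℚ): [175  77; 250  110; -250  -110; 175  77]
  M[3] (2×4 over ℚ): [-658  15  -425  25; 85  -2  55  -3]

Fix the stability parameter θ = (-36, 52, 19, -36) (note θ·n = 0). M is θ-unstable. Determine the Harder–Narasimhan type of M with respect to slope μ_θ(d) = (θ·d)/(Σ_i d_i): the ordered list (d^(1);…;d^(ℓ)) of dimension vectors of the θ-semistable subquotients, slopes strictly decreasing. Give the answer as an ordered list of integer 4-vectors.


Interval decomposition of M: I[1,1], I[1,2], I[1,4], I[3,3]^2, I[3,4].
HN type (ℓ=5): μ^(1)=52; μ^(2)=19; μ^(3)=35/3; μ^(4)=-17/2; μ^(5)=-36

((0, 1, 0, 0); (0, 0, 2, 0); (0, 1, 1, 1); (0, 0, 1, 1); (3, 0, 0, 0))


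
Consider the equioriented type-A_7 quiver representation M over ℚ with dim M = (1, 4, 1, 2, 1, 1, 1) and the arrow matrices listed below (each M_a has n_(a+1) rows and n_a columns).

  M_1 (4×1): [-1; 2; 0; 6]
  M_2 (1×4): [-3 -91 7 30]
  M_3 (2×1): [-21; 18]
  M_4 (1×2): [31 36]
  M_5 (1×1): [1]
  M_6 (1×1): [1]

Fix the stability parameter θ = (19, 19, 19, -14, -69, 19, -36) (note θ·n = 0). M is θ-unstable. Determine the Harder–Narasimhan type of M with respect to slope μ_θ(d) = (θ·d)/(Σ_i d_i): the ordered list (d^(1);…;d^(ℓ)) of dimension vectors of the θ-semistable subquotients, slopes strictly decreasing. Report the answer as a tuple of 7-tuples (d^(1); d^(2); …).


Interval decomposition of M: I[1,7], I[2,2]^3, I[4,4].
HN type (ℓ=3): μ^(1)=19; μ^(2)=-43/7; μ^(3)=-14

((0, 3, 0, 0, 0, 0, 0); (1, 1, 1, 1, 1, 1, 1); (0, 0, 0, 1, 0, 0, 0))


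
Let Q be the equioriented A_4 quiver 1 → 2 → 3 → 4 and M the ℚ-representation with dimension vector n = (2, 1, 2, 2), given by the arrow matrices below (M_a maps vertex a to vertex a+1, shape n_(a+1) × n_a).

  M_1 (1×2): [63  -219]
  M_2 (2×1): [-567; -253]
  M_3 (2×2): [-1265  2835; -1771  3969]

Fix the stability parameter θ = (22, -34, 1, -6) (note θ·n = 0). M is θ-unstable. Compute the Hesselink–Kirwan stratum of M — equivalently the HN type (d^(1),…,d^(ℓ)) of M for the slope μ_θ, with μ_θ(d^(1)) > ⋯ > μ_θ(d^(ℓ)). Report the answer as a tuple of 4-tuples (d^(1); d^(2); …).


Interval decomposition of M: I[1,1], I[1,3], I[3,4], I[4,4].
HN type (ℓ=4): μ^(1)=22; μ^(2)=1; μ^(3)=-5/2; μ^(4)=-6

((1, 0, 0, 0); (0, 0, 1, 0); (0, 0, 1, 1); (1, 1, 0, 1))


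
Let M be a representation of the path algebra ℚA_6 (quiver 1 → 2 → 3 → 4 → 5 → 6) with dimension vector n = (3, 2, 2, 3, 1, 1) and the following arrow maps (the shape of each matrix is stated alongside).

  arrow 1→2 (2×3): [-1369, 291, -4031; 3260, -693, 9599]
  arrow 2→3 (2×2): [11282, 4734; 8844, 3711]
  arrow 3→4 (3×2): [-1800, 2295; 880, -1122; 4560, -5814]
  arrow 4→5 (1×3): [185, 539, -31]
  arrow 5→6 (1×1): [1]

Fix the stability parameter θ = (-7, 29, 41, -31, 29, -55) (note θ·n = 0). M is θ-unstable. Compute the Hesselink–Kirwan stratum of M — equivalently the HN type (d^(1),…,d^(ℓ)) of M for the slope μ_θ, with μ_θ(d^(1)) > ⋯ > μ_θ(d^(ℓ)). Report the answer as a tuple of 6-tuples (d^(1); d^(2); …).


Interval decomposition of M: I[1,1], I[1,3], I[1,6], I[4,4]^2.
HN type (ℓ=5): μ^(1)=41; μ^(2)=29; μ^(3)=13/5; μ^(4)=-7; μ^(5)=-31

((0, 0, 1, 0, 0, 0); (0, 1, 0, 0, 0, 0); (0, 1, 1, 1, 1, 1); (3, 0, 0, 0, 0, 0); (0, 0, 0, 2, 0, 0))


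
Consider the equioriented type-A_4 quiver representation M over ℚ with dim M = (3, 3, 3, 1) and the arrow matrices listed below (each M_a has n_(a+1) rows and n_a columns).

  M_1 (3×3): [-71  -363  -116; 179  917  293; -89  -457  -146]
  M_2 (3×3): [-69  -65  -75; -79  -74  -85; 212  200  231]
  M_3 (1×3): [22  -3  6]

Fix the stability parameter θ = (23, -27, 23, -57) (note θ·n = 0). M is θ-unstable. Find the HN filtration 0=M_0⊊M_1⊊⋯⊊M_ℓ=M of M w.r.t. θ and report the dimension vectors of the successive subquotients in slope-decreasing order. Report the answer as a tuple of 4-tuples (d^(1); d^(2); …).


Interval decomposition of M: I[1,1], I[1,3], I[1,4], I[2,3].
HN type (ℓ=4): μ^(1)=23; μ^(2)=-2; μ^(3)=-19/2; μ^(4)=-27

((1, 0, 2, 0); (1, 1, 0, 0); (1, 1, 1, 1); (0, 1, 0, 0))


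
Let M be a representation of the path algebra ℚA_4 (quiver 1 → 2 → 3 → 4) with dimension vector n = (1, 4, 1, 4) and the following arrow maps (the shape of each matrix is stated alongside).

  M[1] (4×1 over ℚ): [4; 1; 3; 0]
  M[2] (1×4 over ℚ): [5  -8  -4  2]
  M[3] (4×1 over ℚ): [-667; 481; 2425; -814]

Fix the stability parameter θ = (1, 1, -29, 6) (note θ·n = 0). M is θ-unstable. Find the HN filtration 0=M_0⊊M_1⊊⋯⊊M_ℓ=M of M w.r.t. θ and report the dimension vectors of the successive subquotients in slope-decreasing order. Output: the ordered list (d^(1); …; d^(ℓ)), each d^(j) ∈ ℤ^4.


Barcode: M ≅ I[1,2], I[2,2]^2, I[2,4], I[4,4]^3. HN layers by μ_θ (3 steps, strictly decreasing):
  μ^(1)=6; μ^(2)=1; μ^(3)=-14

((0, 0, 0, 4); (1, 3, 0, 0); (0, 1, 1, 0))


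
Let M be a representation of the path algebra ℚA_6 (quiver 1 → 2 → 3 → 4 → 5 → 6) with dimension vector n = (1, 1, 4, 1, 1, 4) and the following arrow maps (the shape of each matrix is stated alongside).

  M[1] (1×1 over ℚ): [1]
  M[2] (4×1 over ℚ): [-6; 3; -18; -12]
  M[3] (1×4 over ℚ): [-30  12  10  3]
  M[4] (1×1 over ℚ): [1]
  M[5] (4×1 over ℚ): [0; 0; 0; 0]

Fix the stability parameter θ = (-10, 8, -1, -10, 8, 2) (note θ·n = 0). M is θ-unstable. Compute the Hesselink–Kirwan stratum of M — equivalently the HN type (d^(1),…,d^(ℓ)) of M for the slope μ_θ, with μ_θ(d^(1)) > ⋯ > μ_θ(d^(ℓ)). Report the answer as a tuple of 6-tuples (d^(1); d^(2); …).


Interval decomposition of M: I[1,3], I[3,3]^2, I[3,5], I[6,6]^4.
HN type (ℓ=6): μ^(1)=8; μ^(2)=7/2; μ^(3)=2; μ^(4)=-1; μ^(5)=-11/2; μ^(6)=-10

((0, 0, 0, 0, 1, 0); (0, 1, 1, 0, 0, 0); (0, 0, 0, 0, 0, 4); (0, 0, 2, 0, 0, 0); (0, 0, 1, 1, 0, 0); (1, 0, 0, 0, 0, 0))


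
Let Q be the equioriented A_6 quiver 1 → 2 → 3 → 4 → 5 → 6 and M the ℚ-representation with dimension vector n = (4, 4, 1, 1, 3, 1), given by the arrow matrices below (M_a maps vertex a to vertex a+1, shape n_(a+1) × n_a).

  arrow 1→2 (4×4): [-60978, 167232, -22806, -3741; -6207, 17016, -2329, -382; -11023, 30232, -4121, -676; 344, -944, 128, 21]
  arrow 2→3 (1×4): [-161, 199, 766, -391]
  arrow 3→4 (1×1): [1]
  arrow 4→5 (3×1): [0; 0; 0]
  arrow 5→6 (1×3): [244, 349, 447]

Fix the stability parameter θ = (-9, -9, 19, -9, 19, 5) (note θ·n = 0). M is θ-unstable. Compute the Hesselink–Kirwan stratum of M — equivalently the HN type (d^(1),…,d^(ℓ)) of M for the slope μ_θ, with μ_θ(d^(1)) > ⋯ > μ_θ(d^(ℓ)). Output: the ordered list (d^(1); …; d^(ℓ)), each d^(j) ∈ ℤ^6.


Interval decomposition of M: I[1,1]^2, I[1,2], I[1,4], I[2,2]^2, I[5,5]^2, I[5,6].
HN type (ℓ=4): μ^(1)=19; μ^(2)=12; μ^(3)=5; μ^(4)=-9

((0, 0, 0, 0, 2, 0); (0, 0, 0, 0, 1, 1); (0, 0, 1, 1, 0, 0); (4, 4, 0, 0, 0, 0))


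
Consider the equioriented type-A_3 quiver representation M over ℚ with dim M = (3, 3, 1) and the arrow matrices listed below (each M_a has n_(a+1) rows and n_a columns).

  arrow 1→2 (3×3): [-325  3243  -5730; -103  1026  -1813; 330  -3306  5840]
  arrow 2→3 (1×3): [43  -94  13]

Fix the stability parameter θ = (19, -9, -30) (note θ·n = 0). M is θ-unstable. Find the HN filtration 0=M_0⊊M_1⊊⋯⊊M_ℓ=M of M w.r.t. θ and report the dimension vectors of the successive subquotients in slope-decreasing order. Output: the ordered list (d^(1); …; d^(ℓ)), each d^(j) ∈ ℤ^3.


Barcode: M ≅ I[1,1], I[1,2], I[1,3], I[2,2]. HN layers by μ_θ (4 steps, strictly decreasing):
  μ^(1)=19; μ^(2)=5; μ^(3)=-20/3; μ^(4)=-9

((1, 0, 0); (1, 1, 0); (1, 1, 1); (0, 1, 0))


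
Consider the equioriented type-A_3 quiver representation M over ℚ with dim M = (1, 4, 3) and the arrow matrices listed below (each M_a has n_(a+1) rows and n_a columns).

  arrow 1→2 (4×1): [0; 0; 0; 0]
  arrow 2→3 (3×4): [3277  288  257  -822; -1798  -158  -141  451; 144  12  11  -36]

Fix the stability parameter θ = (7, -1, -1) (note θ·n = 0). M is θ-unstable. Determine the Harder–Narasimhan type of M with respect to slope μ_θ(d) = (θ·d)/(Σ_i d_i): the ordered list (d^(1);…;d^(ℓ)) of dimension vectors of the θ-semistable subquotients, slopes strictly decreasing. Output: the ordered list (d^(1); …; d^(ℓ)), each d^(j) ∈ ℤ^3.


Via rank(M_{q-1}∘⋯∘M_p): M ≅ I[1,1], I[2,2], I[2,3]^3.
μ_θ-semistable layers: μ^(1)=7; μ^(2)=-1

((1, 0, 0); (0, 4, 3))


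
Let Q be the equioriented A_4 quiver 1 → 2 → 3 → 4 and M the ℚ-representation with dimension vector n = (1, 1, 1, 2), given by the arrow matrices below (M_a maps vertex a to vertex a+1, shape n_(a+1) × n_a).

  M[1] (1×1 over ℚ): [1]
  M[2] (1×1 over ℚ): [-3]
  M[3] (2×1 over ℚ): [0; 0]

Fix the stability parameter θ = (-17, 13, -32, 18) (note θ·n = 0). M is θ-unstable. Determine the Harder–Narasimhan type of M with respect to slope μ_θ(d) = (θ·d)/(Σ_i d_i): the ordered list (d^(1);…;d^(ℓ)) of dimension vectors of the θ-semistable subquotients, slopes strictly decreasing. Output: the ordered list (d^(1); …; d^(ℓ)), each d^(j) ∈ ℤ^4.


Interval decomposition of M: I[1,3], I[4,4]^2.
HN type (ℓ=3): μ^(1)=18; μ^(2)=-19/2; μ^(3)=-17

((0, 0, 0, 2); (0, 1, 1, 0); (1, 0, 0, 0))


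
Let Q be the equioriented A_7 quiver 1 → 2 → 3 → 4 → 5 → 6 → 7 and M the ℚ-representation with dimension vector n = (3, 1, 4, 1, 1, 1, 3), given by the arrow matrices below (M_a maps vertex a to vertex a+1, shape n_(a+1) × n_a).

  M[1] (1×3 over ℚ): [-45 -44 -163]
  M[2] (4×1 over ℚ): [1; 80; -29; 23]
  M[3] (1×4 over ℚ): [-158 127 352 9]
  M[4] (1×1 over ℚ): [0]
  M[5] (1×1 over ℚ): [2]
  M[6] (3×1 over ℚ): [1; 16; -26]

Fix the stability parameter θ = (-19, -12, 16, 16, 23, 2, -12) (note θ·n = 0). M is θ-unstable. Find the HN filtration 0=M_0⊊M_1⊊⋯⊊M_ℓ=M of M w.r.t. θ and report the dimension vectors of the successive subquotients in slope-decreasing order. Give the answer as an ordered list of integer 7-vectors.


Via rank(M_{q-1}∘⋯∘M_p): M ≅ I[1,1]^2, I[1,4], I[3,3]^3, I[5,7], I[7,7]^2.
μ_θ-semistable layers: μ^(1)=16; μ^(2)=13/3; μ^(3)=-12; μ^(4)=-19

((0, 0, 4, 1, 0, 0, 0); (0, 0, 0, 0, 1, 1, 1); (0, 1, 0, 0, 0, 0, 2); (3, 0, 0, 0, 0, 0, 0))


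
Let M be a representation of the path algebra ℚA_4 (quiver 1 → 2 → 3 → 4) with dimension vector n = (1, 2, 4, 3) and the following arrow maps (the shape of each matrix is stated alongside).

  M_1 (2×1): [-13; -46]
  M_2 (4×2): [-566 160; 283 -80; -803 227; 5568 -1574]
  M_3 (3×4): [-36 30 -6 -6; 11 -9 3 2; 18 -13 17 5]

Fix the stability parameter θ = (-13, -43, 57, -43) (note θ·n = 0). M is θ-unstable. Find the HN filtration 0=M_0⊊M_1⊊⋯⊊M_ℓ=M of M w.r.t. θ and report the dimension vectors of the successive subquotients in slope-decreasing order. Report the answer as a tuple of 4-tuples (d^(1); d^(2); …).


Via rank(M_{q-1}∘⋯∘M_p): M ≅ I[1,3], I[2,4], I[3,3], I[3,4], I[4,4].
μ_θ-semistable layers: μ^(1)=57; μ^(2)=7; μ^(3)=-28; μ^(4)=-43

((0, 0, 2, 0); (0, 0, 2, 2); (1, 1, 0, 0); (0, 1, 0, 1))


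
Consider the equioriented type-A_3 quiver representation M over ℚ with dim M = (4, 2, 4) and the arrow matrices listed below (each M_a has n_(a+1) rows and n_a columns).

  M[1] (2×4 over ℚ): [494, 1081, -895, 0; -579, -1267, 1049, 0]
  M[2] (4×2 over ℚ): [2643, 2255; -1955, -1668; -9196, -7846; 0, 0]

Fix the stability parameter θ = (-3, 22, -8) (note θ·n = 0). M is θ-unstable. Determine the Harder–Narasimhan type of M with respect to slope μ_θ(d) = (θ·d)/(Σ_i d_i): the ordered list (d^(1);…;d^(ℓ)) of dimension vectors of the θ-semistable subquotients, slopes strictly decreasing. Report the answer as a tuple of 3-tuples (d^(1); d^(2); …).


Via rank(M_{q-1}∘⋯∘M_p): M ≅ I[1,1]^2, I[1,3]^2, I[3,3]^2.
μ_θ-semistable layers: μ^(1)=7; μ^(2)=-3; μ^(3)=-8

((0, 2, 2); (4, 0, 0); (0, 0, 2))


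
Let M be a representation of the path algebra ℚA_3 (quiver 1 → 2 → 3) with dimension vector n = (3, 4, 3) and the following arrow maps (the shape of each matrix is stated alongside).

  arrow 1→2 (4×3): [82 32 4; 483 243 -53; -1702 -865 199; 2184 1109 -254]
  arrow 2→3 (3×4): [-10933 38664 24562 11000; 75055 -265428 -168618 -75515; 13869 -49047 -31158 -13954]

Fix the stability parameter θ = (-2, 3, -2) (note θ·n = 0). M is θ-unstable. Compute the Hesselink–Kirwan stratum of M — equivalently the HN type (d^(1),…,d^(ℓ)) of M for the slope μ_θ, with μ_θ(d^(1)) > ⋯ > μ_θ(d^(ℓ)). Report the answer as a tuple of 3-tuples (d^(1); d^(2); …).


Interval decomposition of M: I[1,2], I[1,3]^2, I[2,3].
HN type (ℓ=3): μ^(1)=3; μ^(2)=1/2; μ^(3)=-2

((0, 1, 0); (0, 3, 3); (3, 0, 0))


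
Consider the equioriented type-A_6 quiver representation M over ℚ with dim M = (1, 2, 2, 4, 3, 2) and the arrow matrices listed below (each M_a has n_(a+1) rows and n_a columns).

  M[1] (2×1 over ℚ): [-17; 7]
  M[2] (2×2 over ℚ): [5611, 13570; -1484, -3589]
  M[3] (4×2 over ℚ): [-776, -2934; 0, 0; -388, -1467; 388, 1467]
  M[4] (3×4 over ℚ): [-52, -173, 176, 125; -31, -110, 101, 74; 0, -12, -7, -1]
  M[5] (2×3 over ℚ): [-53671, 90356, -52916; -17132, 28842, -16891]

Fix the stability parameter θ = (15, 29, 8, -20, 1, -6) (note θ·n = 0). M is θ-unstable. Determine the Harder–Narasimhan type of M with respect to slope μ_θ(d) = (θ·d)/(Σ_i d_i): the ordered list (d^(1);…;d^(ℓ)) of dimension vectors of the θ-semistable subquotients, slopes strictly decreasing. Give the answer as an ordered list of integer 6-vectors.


Via rank(M_{q-1}∘⋯∘M_p): M ≅ I[1,6], I[2,3], I[4,4], I[4,5], I[4,6].
μ_θ-semistable layers: μ^(1)=37/2; μ^(2)=9/2; μ^(3)=1; μ^(4)=-5/2; μ^(5)=-20

((0, 1, 1, 0, 0, 0); (1, 1, 1, 1, 1, 1); (0, 0, 0, 0, 1, 0); (0, 0, 0, 0, 1, 1); (0, 0, 0, 3, 0, 0))


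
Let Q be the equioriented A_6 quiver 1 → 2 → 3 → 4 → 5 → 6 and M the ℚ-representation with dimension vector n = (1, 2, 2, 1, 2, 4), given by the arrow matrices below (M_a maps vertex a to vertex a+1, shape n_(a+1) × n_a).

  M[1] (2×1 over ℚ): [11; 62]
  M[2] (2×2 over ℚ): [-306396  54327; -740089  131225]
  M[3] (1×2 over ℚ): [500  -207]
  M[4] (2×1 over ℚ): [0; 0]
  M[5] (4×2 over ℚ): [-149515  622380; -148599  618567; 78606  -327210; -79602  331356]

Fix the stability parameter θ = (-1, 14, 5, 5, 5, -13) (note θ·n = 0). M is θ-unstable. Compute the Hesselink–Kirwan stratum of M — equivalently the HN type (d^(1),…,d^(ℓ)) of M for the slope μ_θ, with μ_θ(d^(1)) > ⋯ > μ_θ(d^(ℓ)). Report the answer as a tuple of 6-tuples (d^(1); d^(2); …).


Via rank(M_{q-1}∘⋯∘M_p): M ≅ I[1,4], I[2,3], I[5,6]^2, I[6,6]^2.
μ_θ-semistable layers: μ^(1)=19/2; μ^(2)=8; μ^(3)=-1; μ^(4)=-4; μ^(5)=-13

((0, 1, 1, 0, 0, 0); (0, 1, 1, 1, 0, 0); (1, 0, 0, 0, 0, 0); (0, 0, 0, 0, 2, 2); (0, 0, 0, 0, 0, 2))


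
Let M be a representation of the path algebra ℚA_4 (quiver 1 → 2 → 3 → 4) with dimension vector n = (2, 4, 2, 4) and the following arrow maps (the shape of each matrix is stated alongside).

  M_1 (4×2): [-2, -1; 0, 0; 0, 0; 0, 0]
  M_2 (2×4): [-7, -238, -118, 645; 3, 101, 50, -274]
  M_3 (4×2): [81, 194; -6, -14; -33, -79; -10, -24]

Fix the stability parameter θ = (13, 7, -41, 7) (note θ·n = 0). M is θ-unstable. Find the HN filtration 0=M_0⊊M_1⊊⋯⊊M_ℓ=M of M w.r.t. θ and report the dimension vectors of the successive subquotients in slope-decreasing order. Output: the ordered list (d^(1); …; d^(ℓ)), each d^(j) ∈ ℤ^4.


Barcode: M ≅ I[1,1], I[1,4], I[2,2]^2, I[2,4], I[4,4]^2. HN layers by μ_θ (4 steps, strictly decreasing):
  μ^(1)=13; μ^(2)=7; μ^(3)=-7; μ^(4)=-17

((1, 0, 0, 0); (0, 2, 0, 4); (1, 1, 1, 0); (0, 1, 1, 0))


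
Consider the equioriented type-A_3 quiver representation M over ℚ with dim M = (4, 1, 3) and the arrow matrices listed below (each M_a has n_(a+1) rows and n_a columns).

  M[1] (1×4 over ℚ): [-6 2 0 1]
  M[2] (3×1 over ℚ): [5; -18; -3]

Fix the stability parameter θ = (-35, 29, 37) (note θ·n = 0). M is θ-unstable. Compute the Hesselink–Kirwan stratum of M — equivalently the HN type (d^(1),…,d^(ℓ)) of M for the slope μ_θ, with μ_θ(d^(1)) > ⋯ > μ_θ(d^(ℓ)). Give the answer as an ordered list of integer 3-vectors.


Via rank(M_{q-1}∘⋯∘M_p): M ≅ I[1,1]^3, I[1,3], I[3,3]^2.
μ_θ-semistable layers: μ^(1)=37; μ^(2)=29; μ^(3)=-35

((0, 0, 3); (0, 1, 0); (4, 0, 0))


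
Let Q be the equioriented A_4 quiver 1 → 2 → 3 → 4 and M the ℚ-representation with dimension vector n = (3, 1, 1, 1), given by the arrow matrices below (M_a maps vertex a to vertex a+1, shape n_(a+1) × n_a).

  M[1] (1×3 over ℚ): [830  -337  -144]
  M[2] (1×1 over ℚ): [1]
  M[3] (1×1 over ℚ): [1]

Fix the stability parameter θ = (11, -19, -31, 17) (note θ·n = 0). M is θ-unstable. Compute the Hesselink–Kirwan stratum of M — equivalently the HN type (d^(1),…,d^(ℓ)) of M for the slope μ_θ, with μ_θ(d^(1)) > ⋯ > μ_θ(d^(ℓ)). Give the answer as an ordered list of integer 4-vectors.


Interval decomposition of M: I[1,1]^2, I[1,4].
HN type (ℓ=3): μ^(1)=17; μ^(2)=11; μ^(3)=-13

((0, 0, 0, 1); (2, 0, 0, 0); (1, 1, 1, 0))


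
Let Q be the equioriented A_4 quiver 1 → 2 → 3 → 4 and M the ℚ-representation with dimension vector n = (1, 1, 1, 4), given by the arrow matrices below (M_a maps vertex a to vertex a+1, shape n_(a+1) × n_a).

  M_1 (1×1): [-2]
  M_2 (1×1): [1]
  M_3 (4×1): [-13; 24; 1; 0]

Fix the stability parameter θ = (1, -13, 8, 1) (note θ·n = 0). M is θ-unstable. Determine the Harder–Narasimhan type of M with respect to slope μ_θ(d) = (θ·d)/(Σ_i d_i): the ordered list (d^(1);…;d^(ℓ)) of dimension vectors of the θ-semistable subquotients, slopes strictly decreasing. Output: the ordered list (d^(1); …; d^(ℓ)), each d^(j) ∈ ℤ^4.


Via rank(M_{q-1}∘⋯∘M_p): M ≅ I[1,4], I[4,4]^3.
μ_θ-semistable layers: μ^(1)=9/2; μ^(2)=1; μ^(3)=-6

((0, 0, 1, 1); (0, 0, 0, 3); (1, 1, 0, 0))


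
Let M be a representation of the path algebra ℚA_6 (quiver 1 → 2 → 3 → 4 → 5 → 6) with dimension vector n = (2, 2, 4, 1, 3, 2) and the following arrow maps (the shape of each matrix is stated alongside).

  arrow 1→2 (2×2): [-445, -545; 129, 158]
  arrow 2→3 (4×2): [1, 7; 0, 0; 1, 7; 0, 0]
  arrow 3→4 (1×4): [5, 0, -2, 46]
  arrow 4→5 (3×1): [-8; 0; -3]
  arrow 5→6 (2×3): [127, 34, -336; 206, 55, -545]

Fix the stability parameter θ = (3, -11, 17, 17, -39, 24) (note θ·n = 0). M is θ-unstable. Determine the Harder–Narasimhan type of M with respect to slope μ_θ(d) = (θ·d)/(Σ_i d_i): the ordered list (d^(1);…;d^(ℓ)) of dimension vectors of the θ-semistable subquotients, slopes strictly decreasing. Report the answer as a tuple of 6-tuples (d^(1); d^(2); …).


Via rank(M_{q-1}∘⋯∘M_p): M ≅ I[1,2], I[1,6], I[3,3]^3, I[5,5], I[5,6].
μ_θ-semistable layers: μ^(1)=24; μ^(2)=17; μ^(3)=-5/3; μ^(4)=-4; μ^(5)=-39

((0, 0, 0, 0, 0, 2); (0, 0, 3, 0, 0, 0); (0, 0, 1, 1, 1, 0); (2, 2, 0, 0, 0, 0); (0, 0, 0, 0, 2, 0))


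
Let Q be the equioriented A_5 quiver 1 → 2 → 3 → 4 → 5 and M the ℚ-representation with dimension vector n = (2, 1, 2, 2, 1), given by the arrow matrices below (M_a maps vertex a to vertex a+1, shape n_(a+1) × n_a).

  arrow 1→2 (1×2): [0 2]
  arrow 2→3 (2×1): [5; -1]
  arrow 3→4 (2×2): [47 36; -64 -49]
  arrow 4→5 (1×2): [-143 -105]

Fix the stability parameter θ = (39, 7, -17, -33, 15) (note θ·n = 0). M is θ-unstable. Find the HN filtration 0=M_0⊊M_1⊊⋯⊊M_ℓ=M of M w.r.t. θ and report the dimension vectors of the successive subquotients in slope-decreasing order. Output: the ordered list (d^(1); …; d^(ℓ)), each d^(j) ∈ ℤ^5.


Via rank(M_{q-1}∘⋯∘M_p): M ≅ I[1,1], I[1,5], I[3,4].
μ_θ-semistable layers: μ^(1)=39; μ^(2)=15; μ^(3)=-1; μ^(4)=-25

((1, 0, 0, 0, 0); (0, 0, 0, 0, 1); (1, 1, 1, 1, 0); (0, 0, 1, 1, 0))


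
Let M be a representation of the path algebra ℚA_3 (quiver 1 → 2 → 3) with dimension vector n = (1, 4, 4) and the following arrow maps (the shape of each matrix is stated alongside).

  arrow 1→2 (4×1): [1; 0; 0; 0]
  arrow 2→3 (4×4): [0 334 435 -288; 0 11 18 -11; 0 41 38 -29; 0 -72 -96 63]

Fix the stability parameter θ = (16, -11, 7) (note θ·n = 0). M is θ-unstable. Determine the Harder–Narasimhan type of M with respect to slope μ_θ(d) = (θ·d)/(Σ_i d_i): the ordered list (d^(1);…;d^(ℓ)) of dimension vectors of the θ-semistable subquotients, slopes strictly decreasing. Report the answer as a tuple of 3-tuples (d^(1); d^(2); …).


Interval decomposition of M: I[1,2], I[2,3]^3, I[3,3].
HN type (ℓ=3): μ^(1)=7; μ^(2)=5/2; μ^(3)=-11

((0, 0, 4); (1, 1, 0); (0, 3, 0))


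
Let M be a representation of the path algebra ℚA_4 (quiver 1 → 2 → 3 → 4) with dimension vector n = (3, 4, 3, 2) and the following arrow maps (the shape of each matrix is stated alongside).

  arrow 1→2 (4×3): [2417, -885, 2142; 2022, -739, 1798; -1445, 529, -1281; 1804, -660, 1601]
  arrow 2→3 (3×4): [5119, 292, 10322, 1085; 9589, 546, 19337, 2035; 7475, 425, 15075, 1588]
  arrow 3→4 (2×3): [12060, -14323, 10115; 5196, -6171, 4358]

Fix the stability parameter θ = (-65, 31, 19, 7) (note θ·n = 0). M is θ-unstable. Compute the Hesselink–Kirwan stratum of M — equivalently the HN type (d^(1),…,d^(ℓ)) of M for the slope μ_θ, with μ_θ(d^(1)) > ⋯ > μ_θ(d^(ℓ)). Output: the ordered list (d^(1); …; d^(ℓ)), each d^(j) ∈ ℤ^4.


Via rank(M_{q-1}∘⋯∘M_p): M ≅ I[1,3], I[1,4]^2, I[2,2].
μ_θ-semistable layers: μ^(1)=31; μ^(2)=25; μ^(3)=19; μ^(4)=-65

((0, 1, 0, 0); (0, 1, 1, 0); (0, 2, 2, 2); (3, 0, 0, 0))


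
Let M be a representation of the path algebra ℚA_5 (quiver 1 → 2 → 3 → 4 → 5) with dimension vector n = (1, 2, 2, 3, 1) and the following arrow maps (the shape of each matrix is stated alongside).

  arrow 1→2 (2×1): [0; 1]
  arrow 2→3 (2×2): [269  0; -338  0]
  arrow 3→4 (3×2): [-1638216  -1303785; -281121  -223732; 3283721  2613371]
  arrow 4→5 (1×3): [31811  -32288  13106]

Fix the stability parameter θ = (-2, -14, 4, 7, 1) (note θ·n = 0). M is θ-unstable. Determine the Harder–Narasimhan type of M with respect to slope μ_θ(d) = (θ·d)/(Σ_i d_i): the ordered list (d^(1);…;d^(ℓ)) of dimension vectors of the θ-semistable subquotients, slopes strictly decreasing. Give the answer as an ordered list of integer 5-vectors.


Interval decomposition of M: I[1,2], I[2,5], I[3,4], I[4,4].
HN type (ℓ=4): μ^(1)=7; μ^(2)=4; μ^(3)=-8; μ^(4)=-14

((0, 0, 0, 2, 0); (0, 0, 2, 1, 1); (1, 1, 0, 0, 0); (0, 1, 0, 0, 0))


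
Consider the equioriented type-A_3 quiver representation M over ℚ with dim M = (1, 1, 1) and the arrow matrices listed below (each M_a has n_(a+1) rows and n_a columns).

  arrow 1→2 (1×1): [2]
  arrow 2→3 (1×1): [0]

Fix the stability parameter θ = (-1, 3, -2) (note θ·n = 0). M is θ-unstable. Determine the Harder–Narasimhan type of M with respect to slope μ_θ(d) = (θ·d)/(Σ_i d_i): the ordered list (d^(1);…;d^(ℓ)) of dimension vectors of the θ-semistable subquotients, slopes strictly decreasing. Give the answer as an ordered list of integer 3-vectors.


Interval decomposition of M: I[1,2], I[3,3].
HN type (ℓ=3): μ^(1)=3; μ^(2)=-1; μ^(3)=-2

((0, 1, 0); (1, 0, 0); (0, 0, 1))


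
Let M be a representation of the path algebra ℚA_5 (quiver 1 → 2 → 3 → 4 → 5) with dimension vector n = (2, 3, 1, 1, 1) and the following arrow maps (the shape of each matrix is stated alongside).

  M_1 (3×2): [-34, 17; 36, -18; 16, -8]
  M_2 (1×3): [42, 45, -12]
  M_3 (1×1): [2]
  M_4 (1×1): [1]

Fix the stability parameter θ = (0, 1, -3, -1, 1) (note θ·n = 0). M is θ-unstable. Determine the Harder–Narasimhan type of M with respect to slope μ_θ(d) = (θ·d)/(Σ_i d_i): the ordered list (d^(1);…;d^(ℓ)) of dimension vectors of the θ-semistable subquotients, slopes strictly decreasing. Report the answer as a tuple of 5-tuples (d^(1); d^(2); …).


Barcode: M ≅ I[1,1], I[1,2], I[2,2], I[2,5]. HN layers by μ_θ (3 steps, strictly decreasing):
  μ^(1)=1; μ^(2)=0; μ^(3)=-1

((0, 2, 0, 0, 1); (2, 0, 0, 0, 0); (0, 1, 1, 1, 0))


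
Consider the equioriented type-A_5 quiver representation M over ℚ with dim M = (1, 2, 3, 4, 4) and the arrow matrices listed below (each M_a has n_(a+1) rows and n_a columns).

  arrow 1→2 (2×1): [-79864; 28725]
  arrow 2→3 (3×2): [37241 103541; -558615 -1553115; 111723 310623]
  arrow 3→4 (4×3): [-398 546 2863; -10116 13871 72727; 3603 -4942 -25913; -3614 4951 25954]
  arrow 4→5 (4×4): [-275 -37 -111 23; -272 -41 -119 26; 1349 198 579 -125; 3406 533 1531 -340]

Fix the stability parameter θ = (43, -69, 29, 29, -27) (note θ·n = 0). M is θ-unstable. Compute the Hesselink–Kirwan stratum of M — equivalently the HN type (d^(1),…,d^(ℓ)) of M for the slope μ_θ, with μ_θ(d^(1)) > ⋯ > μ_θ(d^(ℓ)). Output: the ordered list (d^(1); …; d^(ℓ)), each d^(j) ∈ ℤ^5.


Barcode: M ≅ I[1,4], I[2,2], I[3,5]^2, I[4,5], I[5,5]. HN layers by μ_θ (6 steps, strictly decreasing):
  μ^(1)=29; μ^(2)=31/3; μ^(3)=1; μ^(4)=-13; μ^(5)=-27; μ^(6)=-69

((0, 0, 1, 1, 0); (0, 0, 2, 2, 2); (0, 0, 0, 1, 1); (1, 1, 0, 0, 0); (0, 0, 0, 0, 1); (0, 1, 0, 0, 0))


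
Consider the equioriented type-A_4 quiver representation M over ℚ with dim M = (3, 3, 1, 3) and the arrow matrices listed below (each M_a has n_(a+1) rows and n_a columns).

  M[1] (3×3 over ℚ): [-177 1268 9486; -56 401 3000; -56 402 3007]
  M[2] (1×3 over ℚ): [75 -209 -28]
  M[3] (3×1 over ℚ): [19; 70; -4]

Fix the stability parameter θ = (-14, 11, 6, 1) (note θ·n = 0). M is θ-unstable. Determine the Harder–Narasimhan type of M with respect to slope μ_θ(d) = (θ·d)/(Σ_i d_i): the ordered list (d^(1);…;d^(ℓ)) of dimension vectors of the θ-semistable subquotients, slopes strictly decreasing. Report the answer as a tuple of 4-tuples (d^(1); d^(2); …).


Interval decomposition of M: I[1,2]^2, I[1,4], I[4,4]^2.
HN type (ℓ=4): μ^(1)=11; μ^(2)=6; μ^(3)=1; μ^(4)=-14

((0, 2, 0, 0); (0, 1, 1, 1); (0, 0, 0, 2); (3, 0, 0, 0))


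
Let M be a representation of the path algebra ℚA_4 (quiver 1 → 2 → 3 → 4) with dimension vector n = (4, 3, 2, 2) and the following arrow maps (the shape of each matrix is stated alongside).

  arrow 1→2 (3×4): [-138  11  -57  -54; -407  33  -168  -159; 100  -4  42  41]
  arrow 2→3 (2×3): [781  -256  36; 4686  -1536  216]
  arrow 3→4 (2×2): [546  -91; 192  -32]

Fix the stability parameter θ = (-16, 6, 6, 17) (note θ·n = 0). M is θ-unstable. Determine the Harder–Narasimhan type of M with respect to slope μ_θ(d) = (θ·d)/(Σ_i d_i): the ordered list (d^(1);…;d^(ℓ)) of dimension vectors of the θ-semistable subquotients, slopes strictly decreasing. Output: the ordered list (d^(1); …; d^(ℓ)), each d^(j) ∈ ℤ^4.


Interval decomposition of M: I[1,1], I[1,2]^2, I[1,3], I[3,4], I[4,4].
HN type (ℓ=3): μ^(1)=17; μ^(2)=6; μ^(3)=-16

((0, 0, 0, 2); (0, 3, 2, 0); (4, 0, 0, 0))


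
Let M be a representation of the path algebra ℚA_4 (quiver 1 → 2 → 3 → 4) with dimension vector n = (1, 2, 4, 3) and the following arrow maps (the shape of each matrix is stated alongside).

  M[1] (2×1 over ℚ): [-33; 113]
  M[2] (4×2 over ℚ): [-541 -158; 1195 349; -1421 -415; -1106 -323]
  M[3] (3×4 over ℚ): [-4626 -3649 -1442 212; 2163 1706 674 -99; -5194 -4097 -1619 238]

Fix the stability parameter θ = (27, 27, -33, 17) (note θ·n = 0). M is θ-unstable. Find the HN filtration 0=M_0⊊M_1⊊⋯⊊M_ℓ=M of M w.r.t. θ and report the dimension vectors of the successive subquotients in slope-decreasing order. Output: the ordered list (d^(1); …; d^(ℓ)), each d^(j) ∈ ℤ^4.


Barcode: M ≅ I[1,3], I[2,4], I[3,4]^2. HN layers by μ_θ (4 steps, strictly decreasing):
  μ^(1)=17; μ^(2)=7; μ^(3)=-3; μ^(4)=-33

((0, 0, 0, 3); (1, 1, 1, 0); (0, 1, 1, 0); (0, 0, 2, 0))


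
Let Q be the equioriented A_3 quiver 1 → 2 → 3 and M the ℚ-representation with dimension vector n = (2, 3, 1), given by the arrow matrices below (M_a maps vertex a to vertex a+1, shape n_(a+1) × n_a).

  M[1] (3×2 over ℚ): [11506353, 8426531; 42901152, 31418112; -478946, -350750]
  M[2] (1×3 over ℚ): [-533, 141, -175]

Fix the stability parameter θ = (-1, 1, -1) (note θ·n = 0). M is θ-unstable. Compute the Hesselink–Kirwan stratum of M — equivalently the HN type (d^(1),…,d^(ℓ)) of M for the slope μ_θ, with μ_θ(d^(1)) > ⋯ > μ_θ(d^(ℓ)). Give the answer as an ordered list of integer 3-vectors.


Barcode: M ≅ I[1,2], I[1,3], I[2,2]. HN layers by μ_θ (3 steps, strictly decreasing):
  μ^(1)=1; μ^(2)=0; μ^(3)=-1

((0, 2, 0); (0, 1, 1); (2, 0, 0))


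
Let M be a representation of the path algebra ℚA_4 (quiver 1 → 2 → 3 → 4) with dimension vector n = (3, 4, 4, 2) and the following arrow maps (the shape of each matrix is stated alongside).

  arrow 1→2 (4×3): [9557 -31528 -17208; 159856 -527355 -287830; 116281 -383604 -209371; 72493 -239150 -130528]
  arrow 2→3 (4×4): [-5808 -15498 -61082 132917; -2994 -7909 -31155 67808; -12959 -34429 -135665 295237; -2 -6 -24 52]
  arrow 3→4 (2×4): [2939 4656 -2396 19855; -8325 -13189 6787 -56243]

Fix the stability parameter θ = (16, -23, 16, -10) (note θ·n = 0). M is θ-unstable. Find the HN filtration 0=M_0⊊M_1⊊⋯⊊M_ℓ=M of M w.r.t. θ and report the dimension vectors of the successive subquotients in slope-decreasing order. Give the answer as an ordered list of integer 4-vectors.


Barcode: M ≅ I[1,3], I[1,4]^2, I[2,3]. HN layers by μ_θ (4 steps, strictly decreasing):
  μ^(1)=16; μ^(2)=3; μ^(3)=-7/2; μ^(4)=-23

((0, 0, 2, 0); (0, 0, 2, 2); (3, 3, 0, 0); (0, 1, 0, 0))


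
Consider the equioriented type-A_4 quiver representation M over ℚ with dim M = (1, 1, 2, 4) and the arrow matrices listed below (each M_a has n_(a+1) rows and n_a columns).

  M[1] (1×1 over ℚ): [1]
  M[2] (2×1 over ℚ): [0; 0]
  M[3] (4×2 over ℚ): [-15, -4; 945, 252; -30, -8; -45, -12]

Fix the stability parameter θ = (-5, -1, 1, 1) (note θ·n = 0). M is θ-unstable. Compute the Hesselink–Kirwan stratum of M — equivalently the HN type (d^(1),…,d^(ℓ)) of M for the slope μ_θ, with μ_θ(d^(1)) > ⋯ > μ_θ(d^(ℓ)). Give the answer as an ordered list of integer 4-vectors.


Interval decomposition of M: I[1,2], I[3,3], I[3,4], I[4,4]^3.
HN type (ℓ=3): μ^(1)=1; μ^(2)=-1; μ^(3)=-5

((0, 0, 2, 4); (0, 1, 0, 0); (1, 0, 0, 0))


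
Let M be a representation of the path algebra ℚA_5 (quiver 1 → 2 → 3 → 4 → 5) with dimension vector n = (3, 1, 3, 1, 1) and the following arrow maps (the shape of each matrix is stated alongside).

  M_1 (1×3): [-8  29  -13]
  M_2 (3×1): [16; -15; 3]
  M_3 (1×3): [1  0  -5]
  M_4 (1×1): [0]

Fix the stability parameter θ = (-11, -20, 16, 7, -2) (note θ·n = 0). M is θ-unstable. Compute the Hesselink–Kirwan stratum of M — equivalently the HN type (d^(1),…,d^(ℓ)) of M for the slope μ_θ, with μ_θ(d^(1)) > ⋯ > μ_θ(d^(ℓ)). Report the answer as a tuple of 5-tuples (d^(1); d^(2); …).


Via rank(M_{q-1}∘⋯∘M_p): M ≅ I[1,1]^2, I[1,4], I[3,3]^2, I[5,5].
μ_θ-semistable layers: μ^(1)=16; μ^(2)=23/2; μ^(3)=-2; μ^(4)=-11; μ^(5)=-31/2

((0, 0, 2, 0, 0); (0, 0, 1, 1, 0); (0, 0, 0, 0, 1); (2, 0, 0, 0, 0); (1, 1, 0, 0, 0))
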